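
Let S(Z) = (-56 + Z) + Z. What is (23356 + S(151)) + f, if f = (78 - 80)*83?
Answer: 23436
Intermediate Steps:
f = -166 (f = -2*83 = -166)
S(Z) = -56 + 2*Z
(23356 + S(151)) + f = (23356 + (-56 + 2*151)) - 166 = (23356 + (-56 + 302)) - 166 = (23356 + 246) - 166 = 23602 - 166 = 23436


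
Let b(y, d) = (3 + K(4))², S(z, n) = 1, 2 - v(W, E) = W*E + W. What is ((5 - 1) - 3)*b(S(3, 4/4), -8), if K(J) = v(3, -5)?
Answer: 289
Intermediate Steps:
v(W, E) = 2 - W - E*W (v(W, E) = 2 - (W*E + W) = 2 - (E*W + W) = 2 - (W + E*W) = 2 + (-W - E*W) = 2 - W - E*W)
K(J) = 14 (K(J) = 2 - 1*3 - 1*(-5)*3 = 2 - 3 + 15 = 14)
b(y, d) = 289 (b(y, d) = (3 + 14)² = 17² = 289)
((5 - 1) - 3)*b(S(3, 4/4), -8) = ((5 - 1) - 3)*289 = (4 - 3)*289 = 1*289 = 289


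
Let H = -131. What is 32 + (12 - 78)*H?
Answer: 8678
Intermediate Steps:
32 + (12 - 78)*H = 32 + (12 - 78)*(-131) = 32 - 66*(-131) = 32 + 8646 = 8678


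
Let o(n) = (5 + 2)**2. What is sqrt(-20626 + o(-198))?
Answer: 19*I*sqrt(57) ≈ 143.45*I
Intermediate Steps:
o(n) = 49 (o(n) = 7**2 = 49)
sqrt(-20626 + o(-198)) = sqrt(-20626 + 49) = sqrt(-20577) = 19*I*sqrt(57)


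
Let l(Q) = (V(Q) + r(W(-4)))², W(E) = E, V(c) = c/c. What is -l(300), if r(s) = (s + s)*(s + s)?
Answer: -4225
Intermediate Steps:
V(c) = 1
r(s) = 4*s² (r(s) = (2*s)*(2*s) = 4*s²)
l(Q) = 4225 (l(Q) = (1 + 4*(-4)²)² = (1 + 4*16)² = (1 + 64)² = 65² = 4225)
-l(300) = -1*4225 = -4225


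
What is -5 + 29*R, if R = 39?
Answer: 1126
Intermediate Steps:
-5 + 29*R = -5 + 29*39 = -5 + 1131 = 1126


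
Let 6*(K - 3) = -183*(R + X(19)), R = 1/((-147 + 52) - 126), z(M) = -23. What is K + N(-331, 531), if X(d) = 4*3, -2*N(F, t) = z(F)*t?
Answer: 1269344/221 ≈ 5743.6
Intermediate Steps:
N(F, t) = 23*t/2 (N(F, t) = -(-23)*t/2 = 23*t/2)
X(d) = 12
R = -1/221 (R = 1/(-95 - 126) = 1/(-221) = -1/221 ≈ -0.0045249)
K = -160385/442 (K = 3 + (-183*(-1/221 + 12))/6 = 3 + (-183*2651/221)/6 = 3 + (⅙)*(-485133/221) = 3 - 161711/442 = -160385/442 ≈ -362.86)
K + N(-331, 531) = -160385/442 + (23/2)*531 = -160385/442 + 12213/2 = 1269344/221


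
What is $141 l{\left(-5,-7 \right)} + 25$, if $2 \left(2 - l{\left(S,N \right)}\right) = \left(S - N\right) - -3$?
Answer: $- \frac{91}{2} \approx -45.5$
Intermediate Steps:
$l{\left(S,N \right)} = \frac{1}{2} + \frac{N}{2} - \frac{S}{2}$ ($l{\left(S,N \right)} = 2 - \frac{\left(S - N\right) - -3}{2} = 2 - \frac{\left(S - N\right) + 3}{2} = 2 - \frac{3 + S - N}{2} = 2 - \left(\frac{3}{2} + \frac{S}{2} - \frac{N}{2}\right) = \frac{1}{2} + \frac{N}{2} - \frac{S}{2}$)
$141 l{\left(-5,-7 \right)} + 25 = 141 \left(\frac{1}{2} + \frac{1}{2} \left(-7\right) - - \frac{5}{2}\right) + 25 = 141 \left(\frac{1}{2} - \frac{7}{2} + \frac{5}{2}\right) + 25 = 141 \left(- \frac{1}{2}\right) + 25 = - \frac{141}{2} + 25 = - \frac{91}{2}$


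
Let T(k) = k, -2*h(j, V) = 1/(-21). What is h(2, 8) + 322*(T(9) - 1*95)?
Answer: -1163063/42 ≈ -27692.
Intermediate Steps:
h(j, V) = 1/42 (h(j, V) = -1/2/(-21) = -1/2*(-1/21) = 1/42)
h(2, 8) + 322*(T(9) - 1*95) = 1/42 + 322*(9 - 1*95) = 1/42 + 322*(9 - 95) = 1/42 + 322*(-86) = 1/42 - 27692 = -1163063/42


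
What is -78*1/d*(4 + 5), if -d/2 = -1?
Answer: -351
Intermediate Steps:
d = 2 (d = -2*(-1) = 2)
-78*1/d*(4 + 5) = -78*1/2*(4 + 5) = -78*1*(½)*9 = -39*9 = -78*9/2 = -351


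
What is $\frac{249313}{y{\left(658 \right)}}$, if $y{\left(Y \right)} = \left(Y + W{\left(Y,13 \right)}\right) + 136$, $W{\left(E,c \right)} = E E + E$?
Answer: $\frac{249313}{434416} \approx 0.5739$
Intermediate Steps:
$W{\left(E,c \right)} = E + E^{2}$ ($W{\left(E,c \right)} = E^{2} + E = E + E^{2}$)
$y{\left(Y \right)} = 136 + Y + Y \left(1 + Y\right)$ ($y{\left(Y \right)} = \left(Y + Y \left(1 + Y\right)\right) + 136 = 136 + Y + Y \left(1 + Y\right)$)
$\frac{249313}{y{\left(658 \right)}} = \frac{249313}{136 + 658 + 658 \left(1 + 658\right)} = \frac{249313}{136 + 658 + 658 \cdot 659} = \frac{249313}{136 + 658 + 433622} = \frac{249313}{434416}$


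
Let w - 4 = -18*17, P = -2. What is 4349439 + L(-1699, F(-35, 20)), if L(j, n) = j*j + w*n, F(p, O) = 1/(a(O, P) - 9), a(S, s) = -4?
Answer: 94068822/13 ≈ 7.2361e+6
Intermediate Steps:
w = -302 (w = 4 - 18*17 = 4 - 306 = -302)
F(p, O) = -1/13 (F(p, O) = 1/(-4 - 9) = 1/(-13) = -1/13)
L(j, n) = j² - 302*n (L(j, n) = j*j - 302*n = j² - 302*n)
4349439 + L(-1699, F(-35, 20)) = 4349439 + ((-1699)² - 302*(-1/13)) = 4349439 + (2886601 + 302/13) = 4349439 + 37526115/13 = 94068822/13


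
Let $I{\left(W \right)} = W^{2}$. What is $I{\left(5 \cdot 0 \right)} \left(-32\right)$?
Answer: $0$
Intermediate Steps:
$I{\left(5 \cdot 0 \right)} \left(-32\right) = \left(5 \cdot 0\right)^{2} \left(-32\right) = 0^{2} \left(-32\right) = 0 \left(-32\right) = 0$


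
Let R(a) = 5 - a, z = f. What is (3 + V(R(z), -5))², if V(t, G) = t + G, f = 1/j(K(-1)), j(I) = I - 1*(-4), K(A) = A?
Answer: 64/9 ≈ 7.1111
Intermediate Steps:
j(I) = 4 + I (j(I) = I + 4 = 4 + I)
f = ⅓ (f = 1/(4 - 1) = 1/3 = ⅓ ≈ 0.33333)
z = ⅓ ≈ 0.33333
V(t, G) = G + t
(3 + V(R(z), -5))² = (3 + (-5 + (5 - 1*⅓)))² = (3 + (-5 + (5 - ⅓)))² = (3 + (-5 + 14/3))² = (3 - ⅓)² = (8/3)² = 64/9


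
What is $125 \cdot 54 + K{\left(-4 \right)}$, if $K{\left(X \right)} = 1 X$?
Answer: $6746$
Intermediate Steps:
$K{\left(X \right)} = X$
$125 \cdot 54 + K{\left(-4 \right)} = 125 \cdot 54 - 4 = 6750 - 4 = 6746$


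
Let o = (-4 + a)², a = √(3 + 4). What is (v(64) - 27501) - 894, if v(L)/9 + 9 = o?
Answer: -28269 - 72*√7 ≈ -28460.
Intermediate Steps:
a = √7 ≈ 2.6458
o = (-4 + √7)² ≈ 1.8340
v(L) = -81 + 9*(4 - √7)²
(v(64) - 27501) - 894 = ((126 - 72*√7) - 27501) - 894 = (-27375 - 72*√7) - 894 = -28269 - 72*√7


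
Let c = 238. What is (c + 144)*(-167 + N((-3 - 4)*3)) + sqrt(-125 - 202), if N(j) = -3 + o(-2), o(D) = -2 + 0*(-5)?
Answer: -65704 + I*sqrt(327) ≈ -65704.0 + 18.083*I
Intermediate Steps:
o(D) = -2 (o(D) = -2 + 0 = -2)
N(j) = -5 (N(j) = -3 - 2 = -5)
(c + 144)*(-167 + N((-3 - 4)*3)) + sqrt(-125 - 202) = (238 + 144)*(-167 - 5) + sqrt(-125 - 202) = 382*(-172) + sqrt(-327) = -65704 + I*sqrt(327)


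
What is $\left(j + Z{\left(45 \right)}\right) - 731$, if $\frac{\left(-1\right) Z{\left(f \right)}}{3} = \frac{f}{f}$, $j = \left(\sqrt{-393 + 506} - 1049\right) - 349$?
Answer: $-2132 + \sqrt{113} \approx -2121.4$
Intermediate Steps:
$j = -1398 + \sqrt{113}$ ($j = \left(\sqrt{113} - 1049\right) + \left(-551 + 202\right) = \left(-1049 + \sqrt{113}\right) - 349 = -1398 + \sqrt{113} \approx -1387.4$)
$Z{\left(f \right)} = -3$ ($Z{\left(f \right)} = - 3 \frac{f}{f} = \left(-3\right) 1 = -3$)
$\left(j + Z{\left(45 \right)}\right) - 731 = \left(\left(-1398 + \sqrt{113}\right) - 3\right) - 731 = \left(-1401 + \sqrt{113}\right) - 731 = -2132 + \sqrt{113}$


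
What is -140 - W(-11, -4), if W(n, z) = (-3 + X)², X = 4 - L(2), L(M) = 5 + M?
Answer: -176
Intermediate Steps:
X = -3 (X = 4 - (5 + 2) = 4 - 1*7 = 4 - 7 = -3)
W(n, z) = 36 (W(n, z) = (-3 - 3)² = (-6)² = 36)
-140 - W(-11, -4) = -140 - 1*36 = -140 - 36 = -176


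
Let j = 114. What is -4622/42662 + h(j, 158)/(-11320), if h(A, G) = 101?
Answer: -28314951/241466920 ≈ -0.11726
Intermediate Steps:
-4622/42662 + h(j, 158)/(-11320) = -4622/42662 + 101/(-11320) = -4622*1/42662 + 101*(-1/11320) = -2311/21331 - 101/11320 = -28314951/241466920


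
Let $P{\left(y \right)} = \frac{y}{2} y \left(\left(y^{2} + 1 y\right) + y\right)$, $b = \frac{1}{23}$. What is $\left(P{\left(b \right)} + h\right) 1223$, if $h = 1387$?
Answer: $\frac{949389193763}{559682} \approx 1.6963 \cdot 10^{6}$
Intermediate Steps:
$b = \frac{1}{23} \approx 0.043478$
$P{\left(y \right)} = \frac{y^{2} \left(y^{2} + 2 y\right)}{2}$ ($P{\left(y \right)} = y \frac{1}{2} y \left(\left(y^{2} + y\right) + y\right) = \frac{y}{2} y \left(\left(y + y^{2}\right) + y\right) = \frac{y^{2}}{2} \left(y^{2} + 2 y\right) = \frac{y^{2} \left(y^{2} + 2 y\right)}{2}$)
$\left(P{\left(b \right)} + h\right) 1223 = \left(\frac{2 + \frac{1}{23}}{2 \cdot 12167} + 1387\right) 1223 = \left(\frac{1}{2} \cdot \frac{1}{12167} \cdot \frac{47}{23} + 1387\right) 1223 = \left(\frac{47}{559682} + 1387\right) 1223 = \frac{776278981}{559682} \cdot 1223 = \frac{949389193763}{559682}$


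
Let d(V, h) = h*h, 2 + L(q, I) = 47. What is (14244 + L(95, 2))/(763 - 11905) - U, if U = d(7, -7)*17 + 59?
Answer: -3317651/3714 ≈ -893.28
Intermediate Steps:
L(q, I) = 45 (L(q, I) = -2 + 47 = 45)
d(V, h) = h²
U = 892 (U = (-7)²*17 + 59 = 49*17 + 59 = 833 + 59 = 892)
(14244 + L(95, 2))/(763 - 11905) - U = (14244 + 45)/(763 - 11905) - 1*892 = 14289/(-11142) - 892 = 14289*(-1/11142) - 892 = -4763/3714 - 892 = -3317651/3714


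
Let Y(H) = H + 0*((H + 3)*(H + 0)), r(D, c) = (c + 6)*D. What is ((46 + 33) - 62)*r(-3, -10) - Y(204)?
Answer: 0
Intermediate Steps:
r(D, c) = D*(6 + c) (r(D, c) = (6 + c)*D = D*(6 + c))
Y(H) = H (Y(H) = H + 0*((3 + H)*H) = H + 0*(H*(3 + H)) = H + 0 = H)
((46 + 33) - 62)*r(-3, -10) - Y(204) = ((46 + 33) - 62)*(-3*(6 - 10)) - 1*204 = (79 - 62)*(-3*(-4)) - 204 = 17*12 - 204 = 204 - 204 = 0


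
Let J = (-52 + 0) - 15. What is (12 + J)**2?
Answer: 3025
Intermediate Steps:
J = -67 (J = -52 - 15 = -67)
(12 + J)**2 = (12 - 67)**2 = (-55)**2 = 3025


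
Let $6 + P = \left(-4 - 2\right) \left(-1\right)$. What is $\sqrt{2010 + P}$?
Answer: $\sqrt{2010} \approx 44.833$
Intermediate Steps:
$P = 0$ ($P = -6 + \left(-4 - 2\right) \left(-1\right) = -6 - -6 = -6 + 6 = 0$)
$\sqrt{2010 + P} = \sqrt{2010 + 0} = \sqrt{2010}$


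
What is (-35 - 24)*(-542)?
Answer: 31978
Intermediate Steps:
(-35 - 24)*(-542) = -59*(-542) = 31978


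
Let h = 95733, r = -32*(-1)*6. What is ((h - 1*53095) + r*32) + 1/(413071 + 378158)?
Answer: 38597733079/791229 ≈ 48782.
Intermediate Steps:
r = 192 (r = 32*6 = 192)
((h - 1*53095) + r*32) + 1/(413071 + 378158) = ((95733 - 1*53095) + 192*32) + 1/(413071 + 378158) = ((95733 - 53095) + 6144) + 1/791229 = (42638 + 6144) + 1/791229 = 48782 + 1/791229 = 38597733079/791229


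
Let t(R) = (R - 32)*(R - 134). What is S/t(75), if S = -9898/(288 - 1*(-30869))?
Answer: 1414/11292187 ≈ 0.00012522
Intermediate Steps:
S = -1414/4451 (S = -9898/(288 + 30869) = -9898/31157 = -9898*1/31157 = -1414/4451 ≈ -0.31768)
t(R) = (-134 + R)*(-32 + R) (t(R) = (-32 + R)*(-134 + R) = (-134 + R)*(-32 + R))
S/t(75) = -1414/(4451*(4288 + 75**2 - 166*75)) = -1414/(4451*(4288 + 5625 - 12450)) = -1414/4451/(-2537) = -1414/4451*(-1/2537) = 1414/11292187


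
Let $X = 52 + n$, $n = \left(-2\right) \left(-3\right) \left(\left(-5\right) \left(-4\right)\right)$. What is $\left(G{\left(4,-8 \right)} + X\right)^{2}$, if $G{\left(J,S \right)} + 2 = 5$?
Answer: $30625$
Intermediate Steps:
$n = 120$ ($n = 6 \cdot 20 = 120$)
$G{\left(J,S \right)} = 3$ ($G{\left(J,S \right)} = -2 + 5 = 3$)
$X = 172$ ($X = 52 + 120 = 172$)
$\left(G{\left(4,-8 \right)} + X\right)^{2} = \left(3 + 172\right)^{2} = 175^{2} = 30625$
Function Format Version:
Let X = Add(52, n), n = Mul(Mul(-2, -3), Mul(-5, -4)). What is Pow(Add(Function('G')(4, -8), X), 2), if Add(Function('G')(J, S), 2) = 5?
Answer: 30625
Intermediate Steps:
n = 120 (n = Mul(6, 20) = 120)
Function('G')(J, S) = 3 (Function('G')(J, S) = Add(-2, 5) = 3)
X = 172 (X = Add(52, 120) = 172)
Pow(Add(Function('G')(4, -8), X), 2) = Pow(Add(3, 172), 2) = Pow(175, 2) = 30625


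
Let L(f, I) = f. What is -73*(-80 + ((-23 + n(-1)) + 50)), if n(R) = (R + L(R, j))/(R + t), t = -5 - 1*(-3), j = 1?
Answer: 11461/3 ≈ 3820.3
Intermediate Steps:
t = -2 (t = -5 + 3 = -2)
n(R) = 2*R/(-2 + R) (n(R) = (R + R)/(R - 2) = (2*R)/(-2 + R) = 2*R/(-2 + R))
-73*(-80 + ((-23 + n(-1)) + 50)) = -73*(-80 + ((-23 + 2*(-1)/(-2 - 1)) + 50)) = -73*(-80 + ((-23 + 2*(-1)/(-3)) + 50)) = -73*(-80 + ((-23 + 2*(-1)*(-⅓)) + 50)) = -73*(-80 + ((-23 + ⅔) + 50)) = -73*(-80 + (-67/3 + 50)) = -73*(-80 + 83/3) = -73*(-157/3) = 11461/3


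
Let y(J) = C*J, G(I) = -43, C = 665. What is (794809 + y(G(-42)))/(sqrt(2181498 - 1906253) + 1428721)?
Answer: 547353016147/1020621710298 - 383107*sqrt(275245)/1020621710298 ≈ 0.53610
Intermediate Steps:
y(J) = 665*J
(794809 + y(G(-42)))/(sqrt(2181498 - 1906253) + 1428721) = (794809 + 665*(-43))/(sqrt(2181498 - 1906253) + 1428721) = (794809 - 28595)/(sqrt(275245) + 1428721) = 766214/(1428721 + sqrt(275245))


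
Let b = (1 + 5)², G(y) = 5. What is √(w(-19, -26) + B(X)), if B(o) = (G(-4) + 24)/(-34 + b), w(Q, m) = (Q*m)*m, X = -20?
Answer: 3*I*√5702/2 ≈ 113.27*I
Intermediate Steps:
w(Q, m) = Q*m²
b = 36 (b = 6² = 36)
B(o) = 29/2 (B(o) = (5 + 24)/(-34 + 36) = 29/2)
√(w(-19, -26) + B(X)) = √(-19*(-26)² + 29/2) = √(-19*676 + 29/2) = √(-12844 + 29/2) = √(-25659/2) = 3*I*√5702/2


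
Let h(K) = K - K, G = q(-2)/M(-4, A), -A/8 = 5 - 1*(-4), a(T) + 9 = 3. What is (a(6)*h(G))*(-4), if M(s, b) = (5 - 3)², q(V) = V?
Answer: 0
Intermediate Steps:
a(T) = -6 (a(T) = -9 + 3 = -6)
A = -72 (A = -8*(5 - 1*(-4)) = -8*(5 + 4) = -8*9 = -72)
M(s, b) = 4 (M(s, b) = 2² = 4)
G = -½ (G = -2/4 = -2*¼ = -½ ≈ -0.50000)
h(K) = 0
(a(6)*h(G))*(-4) = -6*0*(-4) = 0*(-4) = 0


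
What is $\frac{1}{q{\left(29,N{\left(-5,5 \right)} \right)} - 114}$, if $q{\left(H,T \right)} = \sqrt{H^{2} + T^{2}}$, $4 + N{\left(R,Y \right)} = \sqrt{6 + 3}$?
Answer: $- \frac{57}{6077} - \frac{\sqrt{842}}{12154} \approx -0.011767$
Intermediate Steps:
$N{\left(R,Y \right)} = -1$ ($N{\left(R,Y \right)} = -4 + \sqrt{6 + 3} = -4 + \sqrt{9} = -4 + 3 = -1$)
$\frac{1}{q{\left(29,N{\left(-5,5 \right)} \right)} - 114} = \frac{1}{\sqrt{29^{2} + \left(-1\right)^{2}} - 114} = \frac{1}{\sqrt{841 + 1} - 114} = \frac{1}{\sqrt{842} - 114} = \frac{1}{-114 + \sqrt{842}}$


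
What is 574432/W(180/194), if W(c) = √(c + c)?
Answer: 287216*√485/15 ≈ 4.2169e+5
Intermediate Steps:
W(c) = √2*√c (W(c) = √(2*c) = √2*√c)
574432/W(180/194) = 574432/((√2*√(180/194))) = 574432/((√2*√(180*(1/194)))) = 574432/((√2*√(90/97))) = 574432/((√2*(3*√970/97))) = 574432/((6*√485/97)) = 574432*(√485/30) = 287216*√485/15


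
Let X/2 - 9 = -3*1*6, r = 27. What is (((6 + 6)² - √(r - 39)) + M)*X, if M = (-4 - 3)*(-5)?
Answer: -3222 + 36*I*√3 ≈ -3222.0 + 62.354*I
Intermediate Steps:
X = -18 (X = 18 + 2*(-3*1*6) = 18 + 2*(-3*6) = 18 + 2*(-18) = 18 - 36 = -18)
M = 35 (M = -7*(-5) = 35)
(((6 + 6)² - √(r - 39)) + M)*X = (((6 + 6)² - √(27 - 39)) + 35)*(-18) = ((12² - √(-12)) + 35)*(-18) = ((144 - 2*I*√3) + 35)*(-18) = (179 - 2*I*√3)*(-18) = -3222 + 36*I*√3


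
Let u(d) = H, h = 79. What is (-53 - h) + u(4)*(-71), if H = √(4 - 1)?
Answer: -132 - 71*√3 ≈ -254.98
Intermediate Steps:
H = √3 ≈ 1.7320
u(d) = √3
(-53 - h) + u(4)*(-71) = (-53 - 1*79) + √3*(-71) = (-53 - 79) - 71*√3 = -132 - 71*√3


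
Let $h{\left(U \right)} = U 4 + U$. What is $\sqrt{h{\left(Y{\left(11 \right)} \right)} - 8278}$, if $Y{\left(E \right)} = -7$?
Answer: $i \sqrt{8313} \approx 91.176 i$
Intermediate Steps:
$h{\left(U \right)} = 5 U$ ($h{\left(U \right)} = 4 U + U = 5 U$)
$\sqrt{h{\left(Y{\left(11 \right)} \right)} - 8278} = \sqrt{5 \left(-7\right) - 8278} = \sqrt{-35 - 8278} = \sqrt{-8313} = i \sqrt{8313}$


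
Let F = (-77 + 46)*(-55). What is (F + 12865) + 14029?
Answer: 28599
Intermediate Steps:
F = 1705 (F = -31*(-55) = 1705)
(F + 12865) + 14029 = (1705 + 12865) + 14029 = 14570 + 14029 = 28599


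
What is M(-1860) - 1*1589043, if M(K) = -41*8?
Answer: -1589371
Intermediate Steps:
M(K) = -328
M(-1860) - 1*1589043 = -328 - 1*1589043 = -328 - 1589043 = -1589371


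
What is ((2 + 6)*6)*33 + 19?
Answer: 1603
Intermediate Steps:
((2 + 6)*6)*33 + 19 = (8*6)*33 + 19 = 48*33 + 19 = 1584 + 19 = 1603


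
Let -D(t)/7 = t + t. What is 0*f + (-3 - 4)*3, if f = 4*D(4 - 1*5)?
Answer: -21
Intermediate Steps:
D(t) = -14*t (D(t) = -7*(t + t) = -14*t)
f = 56 (f = 4*(-14*(4 - 1*5)) = 4*(-14*(4 - 5)) = 4*(-14*(-1)) = 4*14 = 56)
0*f + (-3 - 4)*3 = 0*56 + (-3 - 4)*3 = 0 - 7*3 = 0 - 21 = -21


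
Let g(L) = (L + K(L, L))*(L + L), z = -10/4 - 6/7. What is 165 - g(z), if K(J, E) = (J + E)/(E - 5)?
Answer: 1695289/11466 ≈ 147.85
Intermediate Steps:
K(J, E) = (E + J)/(-5 + E)
z = -47/14 (z = -10*¼ - 6*⅐ = -5/2 - 6/7 = -47/14 ≈ -3.3571)
g(L) = 2*L*(L + 2*L/(-5 + L)) (g(L) = (L + (L + L)/(-5 + L))*(L + L) = (L + (2*L)/(-5 + L))*(2*L) = (L + 2*L/(-5 + L))*(2*L) = 2*L*(L + 2*L/(-5 + L)))
165 - g(z) = 165 - 2*(-47/14)²*(-3 - 47/14)/(-5 - 47/14) = 165 - 2*2209*(-89)/(196*(-117/14)*14) = 165 - 2*2209*(-14)*(-89)/(196*117*14) = 165 - 1*196601/11466 = 165 - 196601/11466 = 1695289/11466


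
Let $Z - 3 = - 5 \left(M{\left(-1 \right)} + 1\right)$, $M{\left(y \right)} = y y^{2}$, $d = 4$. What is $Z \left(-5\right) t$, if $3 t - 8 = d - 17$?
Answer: $25$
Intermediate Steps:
$t = - \frac{5}{3}$ ($t = \frac{8}{3} + \frac{4 - 17}{3} = \frac{8}{3} + \frac{1}{3} \left(-13\right) = \frac{8}{3} - \frac{13}{3} = - \frac{5}{3} \approx -1.6667$)
$M{\left(y \right)} = y^{3}$
$Z = 3$ ($Z = 3 - 5 \left(\left(-1\right)^{3} + 1\right) = 3 - 5 \left(-1 + 1\right) = 3 - 0 = 3 + 0 = 3$)
$Z \left(-5\right) t = 3 \left(-5\right) \left(- \frac{5}{3}\right) = \left(-15\right) \left(- \frac{5}{3}\right) = 25$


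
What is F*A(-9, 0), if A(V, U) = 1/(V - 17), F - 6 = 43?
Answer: -49/26 ≈ -1.8846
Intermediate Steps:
F = 49 (F = 6 + 43 = 49)
A(V, U) = 1/(-17 + V)
F*A(-9, 0) = 49/(-17 - 9) = 49/(-26) = 49*(-1/26) = -49/26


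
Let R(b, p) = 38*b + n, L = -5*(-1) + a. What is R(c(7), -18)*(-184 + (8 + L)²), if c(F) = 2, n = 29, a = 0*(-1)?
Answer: -1575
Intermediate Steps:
a = 0
L = 5 (L = -5*(-1) + 0 = 5 + 0 = 5)
R(b, p) = 29 + 38*b (R(b, p) = 38*b + 29 = 29 + 38*b)
R(c(7), -18)*(-184 + (8 + L)²) = (29 + 38*2)*(-184 + (8 + 5)²) = (29 + 76)*(-184 + 13²) = 105*(-184 + 169) = 105*(-15) = -1575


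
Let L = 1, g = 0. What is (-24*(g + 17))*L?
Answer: -408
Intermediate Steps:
(-24*(g + 17))*L = -24*(0 + 17)*1 = -24*17*1 = -408*1 = -408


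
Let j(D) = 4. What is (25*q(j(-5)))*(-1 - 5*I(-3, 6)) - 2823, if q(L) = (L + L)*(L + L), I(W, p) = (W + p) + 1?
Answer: -36423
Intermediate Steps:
I(W, p) = 1 + W + p
q(L) = 4*L**2 (q(L) = (2*L)*(2*L) = 4*L**2)
(25*q(j(-5)))*(-1 - 5*I(-3, 6)) - 2823 = (25*(4*4**2))*(-1 - 5*(1 - 3 + 6)) - 2823 = (25*(4*16))*(-1 - 5*4) - 2823 = (25*64)*(-1 - 20) - 2823 = 1600*(-21) - 2823 = -33600 - 2823 = -36423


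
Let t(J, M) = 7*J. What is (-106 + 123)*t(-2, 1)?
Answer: -238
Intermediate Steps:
(-106 + 123)*t(-2, 1) = (-106 + 123)*(7*(-2)) = 17*(-14) = -238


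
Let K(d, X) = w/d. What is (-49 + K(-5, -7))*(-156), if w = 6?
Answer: 39156/5 ≈ 7831.2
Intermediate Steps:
K(d, X) = 6/d
(-49 + K(-5, -7))*(-156) = (-49 + 6/(-5))*(-156) = (-49 + 6*(-⅕))*(-156) = (-49 - 6/5)*(-156) = -251/5*(-156) = 39156/5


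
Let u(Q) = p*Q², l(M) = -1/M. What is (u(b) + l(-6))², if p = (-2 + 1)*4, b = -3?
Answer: 46225/36 ≈ 1284.0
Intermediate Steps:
p = -4 (p = -1*4 = -4)
u(Q) = -4*Q²
(u(b) + l(-6))² = (-4*(-3)² - 1/(-6))² = (-4*9 - 1*(-⅙))² = (-36 + ⅙)² = (-215/6)² = 46225/36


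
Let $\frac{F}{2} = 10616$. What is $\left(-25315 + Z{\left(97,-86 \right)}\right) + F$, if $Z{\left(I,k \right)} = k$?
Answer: $-4169$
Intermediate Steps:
$F = 21232$ ($F = 2 \cdot 10616 = 21232$)
$\left(-25315 + Z{\left(97,-86 \right)}\right) + F = \left(-25315 - 86\right) + 21232 = -25401 + 21232 = -4169$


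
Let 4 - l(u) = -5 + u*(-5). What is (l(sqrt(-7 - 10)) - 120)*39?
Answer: -4329 + 195*I*sqrt(17) ≈ -4329.0 + 804.01*I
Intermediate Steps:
l(u) = 9 + 5*u (l(u) = 4 - (-5 + u*(-5)) = 4 - (-5 - 5*u) = 4 + (5 + 5*u) = 9 + 5*u)
(l(sqrt(-7 - 10)) - 120)*39 = ((9 + 5*sqrt(-7 - 10)) - 120)*39 = ((9 + 5*sqrt(-17)) - 120)*39 = ((9 + 5*(I*sqrt(17))) - 120)*39 = ((9 + 5*I*sqrt(17)) - 120)*39 = (-111 + 5*I*sqrt(17))*39 = -4329 + 195*I*sqrt(17)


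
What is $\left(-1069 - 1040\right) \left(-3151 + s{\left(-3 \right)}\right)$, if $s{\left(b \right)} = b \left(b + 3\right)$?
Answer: $6645459$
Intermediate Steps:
$s{\left(b \right)} = b \left(3 + b\right)$
$\left(-1069 - 1040\right) \left(-3151 + s{\left(-3 \right)}\right) = \left(-1069 - 1040\right) \left(-3151 - 3 \left(3 - 3\right)\right) = - 2109 \left(-3151 - 0\right) = - 2109 \left(-3151 + 0\right) = \left(-2109\right) \left(-3151\right) = 6645459$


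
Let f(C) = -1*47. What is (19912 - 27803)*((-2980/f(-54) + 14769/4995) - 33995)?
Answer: 2327920090756/8695 ≈ 2.6773e+8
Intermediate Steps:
f(C) = -47
(19912 - 27803)*((-2980/f(-54) + 14769/4995) - 33995) = (19912 - 27803)*((-2980/(-47) + 14769/4995) - 33995) = -7891*((-2980*(-1/47) + 14769*(1/4995)) - 33995) = -7891*((2980/47 + 547/185) - 33995) = -7891*(577009/8695 - 33995) = -7891*(-295009516/8695) = 2327920090756/8695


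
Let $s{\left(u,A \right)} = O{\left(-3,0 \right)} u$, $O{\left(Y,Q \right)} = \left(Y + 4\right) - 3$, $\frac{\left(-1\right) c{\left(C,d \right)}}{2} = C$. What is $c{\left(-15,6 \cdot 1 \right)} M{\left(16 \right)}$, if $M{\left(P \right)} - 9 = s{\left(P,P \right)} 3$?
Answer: $-2610$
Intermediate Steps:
$c{\left(C,d \right)} = - 2 C$
$O{\left(Y,Q \right)} = 1 + Y$ ($O{\left(Y,Q \right)} = \left(4 + Y\right) - 3 = 1 + Y$)
$s{\left(u,A \right)} = - 2 u$ ($s{\left(u,A \right)} = \left(1 - 3\right) u = - 2 u$)
$M{\left(P \right)} = 9 - 6 P$ ($M{\left(P \right)} = 9 + - 2 P 3 = 9 - 6 P$)
$c{\left(-15,6 \cdot 1 \right)} M{\left(16 \right)} = \left(-2\right) \left(-15\right) \left(9 - 96\right) = 30 \left(9 - 96\right) = 30 \left(-87\right) = -2610$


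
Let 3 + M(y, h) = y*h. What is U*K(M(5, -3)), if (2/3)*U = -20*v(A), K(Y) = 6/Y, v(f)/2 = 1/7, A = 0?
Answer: 20/7 ≈ 2.8571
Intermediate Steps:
v(f) = 2/7
M(y, h) = -3 + h*y (M(y, h) = -3 + y*h = -3 + h*y)
U = -60/7 (U = 3*(-20*2/7)/2 = (3/2)*(-40/7) = -60/7 ≈ -8.5714)
U*K(M(5, -3)) = -360/(7*(-3 - 3*5)) = -360/(7*(-3 - 15)) = -360/(7*(-18)) = -360*(-1)/(7*18) = -60/7*(-⅓) = 20/7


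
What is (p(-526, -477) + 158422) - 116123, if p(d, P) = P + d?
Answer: 41296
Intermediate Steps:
(p(-526, -477) + 158422) - 116123 = ((-477 - 526) + 158422) - 116123 = (-1003 + 158422) - 116123 = 157419 - 116123 = 41296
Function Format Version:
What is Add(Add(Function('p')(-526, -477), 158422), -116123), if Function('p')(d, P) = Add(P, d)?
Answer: 41296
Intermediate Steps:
Add(Add(Function('p')(-526, -477), 158422), -116123) = Add(Add(Add(-477, -526), 158422), -116123) = Add(Add(-1003, 158422), -116123) = Add(157419, -116123) = 41296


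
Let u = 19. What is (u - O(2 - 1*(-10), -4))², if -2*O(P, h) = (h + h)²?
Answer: 2601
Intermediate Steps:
O(P, h) = -2*h² (O(P, h) = -(h + h)²/2 = -4*h²/2 = -2*h²)
(u - O(2 - 1*(-10), -4))² = (19 - (-2)*(-4)²)² = (19 - (-2)*16)² = (19 - 1*(-32))² = (19 + 32)² = 51² = 2601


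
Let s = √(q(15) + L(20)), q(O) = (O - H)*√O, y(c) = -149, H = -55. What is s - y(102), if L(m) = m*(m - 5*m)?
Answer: 149 + √(-1600 + 70*√15) ≈ 149.0 + 36.454*I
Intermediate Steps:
q(O) = √O*(55 + O) (q(O) = (O - 1*(-55))*√O = (O + 55)*√O = (55 + O)*√O = √O*(55 + O))
L(m) = -4*m² (L(m) = m*(-4*m) = -4*m²)
s = √(-1600 + 70*√15) (s = √(√15*(55 + 15) - 4*20²) = √(√15*70 - 4*400) = √(70*√15 - 1600) = √(-1600 + 70*√15) ≈ 36.454*I)
s - y(102) = √(-1600 + 70*√15) - 1*(-149) = √(-1600 + 70*√15) + 149 = 149 + √(-1600 + 70*√15)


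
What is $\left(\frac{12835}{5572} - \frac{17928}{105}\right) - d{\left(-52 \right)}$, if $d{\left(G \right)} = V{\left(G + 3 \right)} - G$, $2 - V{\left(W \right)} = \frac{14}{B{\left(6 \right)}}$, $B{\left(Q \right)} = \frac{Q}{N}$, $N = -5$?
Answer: $- \frac{19566583}{83580} \approx -234.11$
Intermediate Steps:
$B{\left(Q \right)} = - \frac{Q}{5}$ ($B{\left(Q \right)} = \frac{Q}{-5} = Q \left(- \frac{1}{5}\right) = - \frac{Q}{5}$)
$V{\left(W \right)} = \frac{41}{3}$ ($V{\left(W \right)} = 2 - \frac{14}{\left(- \frac{1}{5}\right) 6} = 2 - \frac{14}{- \frac{6}{5}} = 2 - 14 \left(- \frac{5}{6}\right) = 2 - - \frac{35}{3} = 2 + \frac{35}{3} = \frac{41}{3}$)
$d{\left(G \right)} = \frac{41}{3} - G$
$\left(\frac{12835}{5572} - \frac{17928}{105}\right) - d{\left(-52 \right)} = \left(\frac{12835}{5572} - \frac{17928}{105}\right) - \left(\frac{41}{3} - -52\right) = \left(12835 \cdot \frac{1}{5572} - \frac{5976}{35}\right) - \left(\frac{41}{3} + 52\right) = \left(\frac{12835}{5572} - \frac{5976}{35}\right) - \frac{197}{3} = - \frac{4692721}{27860} - \frac{197}{3} = - \frac{19566583}{83580}$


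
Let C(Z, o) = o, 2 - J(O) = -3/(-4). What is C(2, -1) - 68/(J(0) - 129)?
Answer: -239/511 ≈ -0.46771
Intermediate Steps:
J(O) = 5/4 (J(O) = 2 - (-3)/(-4) = 2 - (-3)*(-1)/4 = 2 - 1*¾ = 2 - ¾ = 5/4)
C(2, -1) - 68/(J(0) - 129) = -1 - 68/(5/4 - 129) = -1 - 68/(-511/4) = -1 - 4/511*(-68) = -1 + 272/511 = -239/511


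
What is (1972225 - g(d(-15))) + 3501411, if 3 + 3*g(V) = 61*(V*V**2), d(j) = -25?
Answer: 17374036/3 ≈ 5.7913e+6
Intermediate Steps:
g(V) = -1 + 61*V**3/3 (g(V) = -1 + (61*(V*V**2))/3 = -1 + (61*V**3)/3 = -1 + 61*V**3/3)
(1972225 - g(d(-15))) + 3501411 = (1972225 - (-1 + (61/3)*(-25)**3)) + 3501411 = (1972225 - (-1 + (61/3)*(-15625))) + 3501411 = (1972225 - (-1 - 953125/3)) + 3501411 = (1972225 - 1*(-953128/3)) + 3501411 = (1972225 + 953128/3) + 3501411 = 6869803/3 + 3501411 = 17374036/3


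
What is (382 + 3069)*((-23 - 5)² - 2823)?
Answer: -7036589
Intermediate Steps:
(382 + 3069)*((-23 - 5)² - 2823) = 3451*((-28)² - 2823) = 3451*(784 - 2823) = 3451*(-2039) = -7036589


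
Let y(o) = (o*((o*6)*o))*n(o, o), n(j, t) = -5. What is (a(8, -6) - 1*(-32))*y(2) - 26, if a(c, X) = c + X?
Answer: -8186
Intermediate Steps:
a(c, X) = X + c
y(o) = -30*o³ (y(o) = (o*((o*6)*o))*(-5) = (o*((6*o)*o))*(-5) = (o*(6*o²))*(-5) = (6*o³)*(-5) = -30*o³)
(a(8, -6) - 1*(-32))*y(2) - 26 = ((-6 + 8) - 1*(-32))*(-30*2³) - 26 = (2 + 32)*(-30*8) - 26 = 34*(-240) - 26 = -8160 - 26 = -8186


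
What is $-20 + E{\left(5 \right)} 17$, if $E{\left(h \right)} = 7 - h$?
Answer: $14$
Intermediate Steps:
$-20 + E{\left(5 \right)} 17 = -20 + \left(7 - 5\right) 17 = -20 + 2 \cdot 17 = -20 + 34 = 14$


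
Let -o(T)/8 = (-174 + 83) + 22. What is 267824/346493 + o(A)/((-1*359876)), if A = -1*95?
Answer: 24048041422/31173628717 ≈ 0.77142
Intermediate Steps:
A = -95
o(T) = 552 (o(T) = -8*((-174 + 83) + 22) = -8*(-91 + 22) = -8*(-69) = 552)
267824/346493 + o(A)/((-1*359876)) = 267824/346493 + 552/((-1*359876)) = 267824*(1/346493) + 552/(-359876) = 267824/346493 + 552*(-1/359876) = 267824/346493 - 138/89969 = 24048041422/31173628717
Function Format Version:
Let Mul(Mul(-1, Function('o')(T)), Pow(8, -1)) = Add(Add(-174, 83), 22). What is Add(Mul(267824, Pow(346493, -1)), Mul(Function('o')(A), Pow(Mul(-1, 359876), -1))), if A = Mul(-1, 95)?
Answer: Rational(24048041422, 31173628717) ≈ 0.77142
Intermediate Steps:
A = -95
Function('o')(T) = 552 (Function('o')(T) = Mul(-8, Add(Add(-174, 83), 22)) = Mul(-8, Add(-91, 22)) = Mul(-8, -69) = 552)
Add(Mul(267824, Pow(346493, -1)), Mul(Function('o')(A), Pow(Mul(-1, 359876), -1))) = Add(Mul(267824, Pow(346493, -1)), Mul(552, Pow(Mul(-1, 359876), -1))) = Add(Mul(267824, Rational(1, 346493)), Mul(552, Pow(-359876, -1))) = Add(Rational(267824, 346493), Mul(552, Rational(-1, 359876))) = Add(Rational(267824, 346493), Rational(-138, 89969)) = Rational(24048041422, 31173628717)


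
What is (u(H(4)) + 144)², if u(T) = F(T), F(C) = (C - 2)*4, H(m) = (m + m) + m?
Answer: 33856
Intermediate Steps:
H(m) = 3*m (H(m) = 2*m + m = 3*m)
F(C) = -8 + 4*C (F(C) = (-2 + C)*4 = -8 + 4*C)
u(T) = -8 + 4*T
(u(H(4)) + 144)² = ((-8 + 4*(3*4)) + 144)² = ((-8 + 4*12) + 144)² = ((-8 + 48) + 144)² = (40 + 144)² = 184² = 33856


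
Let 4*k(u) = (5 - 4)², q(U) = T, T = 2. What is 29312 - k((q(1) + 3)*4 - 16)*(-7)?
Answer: 117255/4 ≈ 29314.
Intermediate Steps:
q(U) = 2
k(u) = ¼ (k(u) = (5 - 4)²/4 = (¼)*1² = (¼)*1 = ¼)
29312 - k((q(1) + 3)*4 - 16)*(-7) = 29312 - (-7)/4 = 29312 - 1*(-7/4) = 29312 + 7/4 = 117255/4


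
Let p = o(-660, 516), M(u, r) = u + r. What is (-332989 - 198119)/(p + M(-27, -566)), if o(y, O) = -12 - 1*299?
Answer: 132777/226 ≈ 587.51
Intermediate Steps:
o(y, O) = -311 (o(y, O) = -12 - 299 = -311)
M(u, r) = r + u
p = -311
(-332989 - 198119)/(p + M(-27, -566)) = (-332989 - 198119)/(-311 + (-566 - 27)) = -531108/(-311 - 593) = -531108/(-904) = -531108*(-1/904) = 132777/226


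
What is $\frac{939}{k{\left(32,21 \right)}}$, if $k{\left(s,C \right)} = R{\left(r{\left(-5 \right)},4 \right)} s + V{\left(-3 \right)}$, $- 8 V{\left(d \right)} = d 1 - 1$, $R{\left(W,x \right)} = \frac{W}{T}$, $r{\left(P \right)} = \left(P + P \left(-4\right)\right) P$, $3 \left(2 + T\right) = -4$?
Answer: $\frac{1878}{1441} \approx 1.3033$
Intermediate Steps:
$T = - \frac{10}{3}$ ($T = -2 + \frac{1}{3} \left(-4\right) = -2 - \frac{4}{3} = - \frac{10}{3} \approx -3.3333$)
$r{\left(P \right)} = - 3 P^{2}$ ($r{\left(P \right)} = \left(P - 4 P\right) P = - 3 P P = - 3 P^{2}$)
$R{\left(W,x \right)} = - \frac{3 W}{10}$ ($R{\left(W,x \right)} = \frac{W}{- \frac{10}{3}} = W \left(- \frac{3}{10}\right) = - \frac{3 W}{10}$)
$V{\left(d \right)} = \frac{1}{8} - \frac{d}{8}$ ($V{\left(d \right)} = - \frac{d 1 - 1}{8} = - \frac{d - 1}{8} = - \frac{-1 + d}{8} = \frac{1}{8} - \frac{d}{8}$)
$k{\left(s,C \right)} = \frac{1}{2} + \frac{45 s}{2}$ ($k{\left(s,C \right)} = - \frac{3 \left(- 3 \left(-5\right)^{2}\right)}{10} s + \left(\frac{1}{8} - - \frac{3}{8}\right) = - \frac{3 \left(\left(-3\right) 25\right)}{10} s + \left(\frac{1}{8} + \frac{3}{8}\right) = \left(- \frac{3}{10}\right) \left(-75\right) s + \frac{1}{2} = \frac{45 s}{2} + \frac{1}{2} = \frac{1}{2} + \frac{45 s}{2}$)
$\frac{939}{k{\left(32,21 \right)}} = \frac{939}{\frac{1}{2} + \frac{45}{2} \cdot 32} = \frac{939}{\frac{1}{2} + 720} = \frac{939}{\frac{1441}{2}} = 939 \cdot \frac{2}{1441} = \frac{1878}{1441}$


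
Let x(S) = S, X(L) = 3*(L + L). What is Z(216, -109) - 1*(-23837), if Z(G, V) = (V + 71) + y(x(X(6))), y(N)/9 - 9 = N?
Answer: 24204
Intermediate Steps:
X(L) = 6*L (X(L) = 3*(2*L) = 6*L)
y(N) = 81 + 9*N
Z(G, V) = 476 + V (Z(G, V) = (V + 71) + (81 + 9*(6*6)) = (71 + V) + (81 + 9*36) = (71 + V) + (81 + 324) = (71 + V) + 405 = 476 + V)
Z(216, -109) - 1*(-23837) = (476 - 109) - 1*(-23837) = 367 + 23837 = 24204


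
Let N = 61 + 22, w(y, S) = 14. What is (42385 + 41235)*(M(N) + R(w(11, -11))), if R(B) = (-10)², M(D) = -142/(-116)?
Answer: 245466510/29 ≈ 8.4644e+6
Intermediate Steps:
N = 83
M(D) = 71/58 (M(D) = -142*(-1/116) = 71/58)
R(B) = 100
(42385 + 41235)*(M(N) + R(w(11, -11))) = (42385 + 41235)*(71/58 + 100) = 83620*(5871/58) = 245466510/29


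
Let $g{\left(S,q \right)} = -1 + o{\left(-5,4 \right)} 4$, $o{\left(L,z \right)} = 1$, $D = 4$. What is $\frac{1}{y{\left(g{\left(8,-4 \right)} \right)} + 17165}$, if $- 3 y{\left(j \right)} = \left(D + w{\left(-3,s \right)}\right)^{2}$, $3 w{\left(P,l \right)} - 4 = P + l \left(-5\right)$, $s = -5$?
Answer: $\frac{27}{462011} \approx 5.844 \cdot 10^{-5}$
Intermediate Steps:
$w{\left(P,l \right)} = \frac{4}{3} - \frac{5 l}{3} + \frac{P}{3}$ ($w{\left(P,l \right)} = \frac{4}{3} + \frac{P + l \left(-5\right)}{3} = \frac{4}{3} + \frac{P - 5 l}{3} = \frac{4}{3} + \left(- \frac{5 l}{3} + \frac{P}{3}\right) = \frac{4}{3} - \frac{5 l}{3} + \frac{P}{3}$)
$g{\left(S,q \right)} = 3$ ($g{\left(S,q \right)} = -1 + 1 \cdot 4 = -1 + 4 = 3$)
$y{\left(j \right)} = - \frac{1444}{27}$ ($y{\left(j \right)} = - \frac{\left(4 + \left(\frac{4}{3} - - \frac{25}{3} + \frac{1}{3} \left(-3\right)\right)\right)^{2}}{3} = - \frac{\left(4 + \left(\frac{4}{3} + \frac{25}{3} - 1\right)\right)^{2}}{3} = - \frac{\left(4 + \frac{26}{3}\right)^{2}}{3} = - \frac{\left(\frac{38}{3}\right)^{2}}{3} = \left(- \frac{1}{3}\right) \frac{1444}{9} = - \frac{1444}{27}$)
$\frac{1}{y{\left(g{\left(8,-4 \right)} \right)} + 17165} = \frac{1}{- \frac{1444}{27} + 17165} = \frac{1}{\frac{462011}{27}} = \frac{27}{462011}$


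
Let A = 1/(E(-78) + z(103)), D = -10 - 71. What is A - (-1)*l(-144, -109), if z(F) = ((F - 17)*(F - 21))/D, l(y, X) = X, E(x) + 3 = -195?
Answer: -2516891/23090 ≈ -109.00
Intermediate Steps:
E(x) = -198 (E(x) = -3 - 195 = -198)
D = -81
z(F) = -(-21 + F)*(-17 + F)/81 (z(F) = ((F - 17)*(F - 21))/(-81) = ((-17 + F)*(-21 + F))*(-1/81) = ((-21 + F)*(-17 + F))*(-1/81) = -(-21 + F)*(-17 + F)/81)
A = -81/23090 (A = 1/(-198 + (-119/27 - 1/81*103**2 + (38/81)*103)) = 1/(-198 + (-119/27 - 1/81*10609 + 3914/81)) = 1/(-198 + (-119/27 - 10609/81 + 3914/81)) = 1/(-198 - 7052/81) = 1/(-23090/81) = -81/23090 ≈ -0.0035080)
A - (-1)*l(-144, -109) = -81/23090 - (-1)*(-109) = -81/23090 - 1*109 = -81/23090 - 109 = -2516891/23090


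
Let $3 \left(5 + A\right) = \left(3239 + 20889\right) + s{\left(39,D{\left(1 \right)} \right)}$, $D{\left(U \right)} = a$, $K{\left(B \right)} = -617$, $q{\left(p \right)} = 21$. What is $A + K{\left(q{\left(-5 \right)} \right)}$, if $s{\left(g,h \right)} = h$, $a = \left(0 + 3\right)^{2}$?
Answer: $\frac{22271}{3} \approx 7423.7$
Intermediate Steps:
$a = 9$ ($a = 3^{2} = 9$)
$D{\left(U \right)} = 9$
$A = \frac{24122}{3}$ ($A = -5 + \frac{\left(3239 + 20889\right) + 9}{3} = -5 + \frac{24128 + 9}{3} = -5 + \frac{1}{3} \cdot 24137 = -5 + \frac{24137}{3} = \frac{24122}{3} \approx 8040.7$)
$A + K{\left(q{\left(-5 \right)} \right)} = \frac{24122}{3} - 617 = \frac{22271}{3}$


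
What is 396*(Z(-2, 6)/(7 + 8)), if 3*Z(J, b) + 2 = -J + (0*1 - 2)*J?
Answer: 176/5 ≈ 35.200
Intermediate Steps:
Z(J, b) = -⅔ - J (Z(J, b) = -⅔ + (-J + (0*1 - 2)*J)/3 = -⅔ + (-J + (0 - 2)*J)/3 = -⅔ + (-J - 2*J)/3 = -⅔ + (-3*J)/3 = -⅔ - J)
396*(Z(-2, 6)/(7 + 8)) = 396*((-⅔ - 1*(-2))/(7 + 8)) = 396*((-⅔ + 2)/15) = 396*((4/3)*(1/15)) = 396*(4/45) = 176/5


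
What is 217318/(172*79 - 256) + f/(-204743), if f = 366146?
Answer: 1800585491/124074258 ≈ 14.512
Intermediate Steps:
217318/(172*79 - 256) + f/(-204743) = 217318/(172*79 - 256) + 366146/(-204743) = 217318/(13588 - 256) + 366146*(-1/204743) = 217318/13332 - 33286/18613 = 217318*(1/13332) - 33286/18613 = 108659/6666 - 33286/18613 = 1800585491/124074258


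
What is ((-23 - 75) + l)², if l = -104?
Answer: 40804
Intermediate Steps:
((-23 - 75) + l)² = ((-23 - 75) - 104)² = (-98 - 104)² = (-202)² = 40804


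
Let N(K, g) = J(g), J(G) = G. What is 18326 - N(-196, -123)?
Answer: 18449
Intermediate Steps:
N(K, g) = g
18326 - N(-196, -123) = 18326 - 1*(-123) = 18326 + 123 = 18449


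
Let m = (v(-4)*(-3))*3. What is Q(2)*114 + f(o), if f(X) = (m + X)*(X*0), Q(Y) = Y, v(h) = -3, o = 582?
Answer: 228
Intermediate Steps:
m = 27 (m = -3*(-3)*3 = 9*3 = 27)
f(X) = 0 (f(X) = (27 + X)*(X*0) = (27 + X)*0 = 0)
Q(2)*114 + f(o) = 2*114 + 0 = 228 + 0 = 228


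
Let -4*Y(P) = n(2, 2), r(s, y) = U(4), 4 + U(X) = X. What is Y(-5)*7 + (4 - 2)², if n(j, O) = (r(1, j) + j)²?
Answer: -3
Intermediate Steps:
U(X) = -4 + X
r(s, y) = 0 (r(s, y) = -4 + 4 = 0)
n(j, O) = j² (n(j, O) = (0 + j)² = j²)
Y(P) = -1 (Y(P) = -¼*2² = -¼*4 = -1)
Y(-5)*7 + (4 - 2)² = -1*7 + (4 - 2)² = -7 + 2² = -7 + 4 = -3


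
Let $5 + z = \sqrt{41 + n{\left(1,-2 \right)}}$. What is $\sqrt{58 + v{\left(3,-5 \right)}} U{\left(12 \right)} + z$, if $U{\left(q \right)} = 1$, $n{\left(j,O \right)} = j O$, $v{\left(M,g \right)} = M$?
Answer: $-5 + \sqrt{39} + \sqrt{61} \approx 9.0553$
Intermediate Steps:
$n{\left(j,O \right)} = O j$
$z = -5 + \sqrt{39}$ ($z = -5 + \sqrt{41 - 2} = -5 + \sqrt{39} \approx 1.245$)
$\sqrt{58 + v{\left(3,-5 \right)}} U{\left(12 \right)} + z = \sqrt{58 + 3} \cdot 1 - \left(5 - \sqrt{39}\right) = \sqrt{61} \cdot 1 - \left(5 - \sqrt{39}\right) = \sqrt{61} - \left(5 - \sqrt{39}\right) = -5 + \sqrt{39} + \sqrt{61}$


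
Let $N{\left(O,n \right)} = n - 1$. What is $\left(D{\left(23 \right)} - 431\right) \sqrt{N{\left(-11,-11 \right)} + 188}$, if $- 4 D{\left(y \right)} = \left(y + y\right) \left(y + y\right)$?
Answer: $- 3840 \sqrt{11} \approx -12736.0$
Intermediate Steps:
$N{\left(O,n \right)} = -1 + n$ ($N{\left(O,n \right)} = n - 1 = -1 + n$)
$D{\left(y \right)} = - y^{2}$ ($D{\left(y \right)} = - \frac{\left(y + y\right) \left(y + y\right)}{4} = - \frac{2 y 2 y}{4} = - \frac{4 y^{2}}{4} = - y^{2}$)
$\left(D{\left(23 \right)} - 431\right) \sqrt{N{\left(-11,-11 \right)} + 188} = \left(- 23^{2} - 431\right) \sqrt{\left(-1 - 11\right) + 188} = \left(\left(-1\right) 529 - 431\right) \sqrt{-12 + 188} = \left(-529 - 431\right) \sqrt{176} = - 960 \cdot 4 \sqrt{11} = - 3840 \sqrt{11}$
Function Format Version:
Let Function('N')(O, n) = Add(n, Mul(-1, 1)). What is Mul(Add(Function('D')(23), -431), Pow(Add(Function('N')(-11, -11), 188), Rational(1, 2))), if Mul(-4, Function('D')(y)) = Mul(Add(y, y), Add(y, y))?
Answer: Mul(-3840, Pow(11, Rational(1, 2))) ≈ -12736.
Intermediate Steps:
Function('N')(O, n) = Add(-1, n) (Function('N')(O, n) = Add(n, -1) = Add(-1, n))
Function('D')(y) = Mul(-1, Pow(y, 2)) (Function('D')(y) = Mul(Rational(-1, 4), Mul(Add(y, y), Add(y, y))) = Mul(Rational(-1, 4), Mul(Mul(2, y), Mul(2, y))) = Mul(Rational(-1, 4), Mul(4, Pow(y, 2))) = Mul(-1, Pow(y, 2)))
Mul(Add(Function('D')(23), -431), Pow(Add(Function('N')(-11, -11), 188), Rational(1, 2))) = Mul(Add(Mul(-1, Pow(23, 2)), -431), Pow(Add(Add(-1, -11), 188), Rational(1, 2))) = Mul(Add(Mul(-1, 529), -431), Pow(Add(-12, 188), Rational(1, 2))) = Mul(Add(-529, -431), Pow(176, Rational(1, 2))) = Mul(-960, Mul(4, Pow(11, Rational(1, 2)))) = Mul(-3840, Pow(11, Rational(1, 2)))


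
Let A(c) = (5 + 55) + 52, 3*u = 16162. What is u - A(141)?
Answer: 15826/3 ≈ 5275.3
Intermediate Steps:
u = 16162/3 (u = (⅓)*16162 = 16162/3 ≈ 5387.3)
A(c) = 112 (A(c) = 60 + 52 = 112)
u - A(141) = 16162/3 - 1*112 = 16162/3 - 112 = 15826/3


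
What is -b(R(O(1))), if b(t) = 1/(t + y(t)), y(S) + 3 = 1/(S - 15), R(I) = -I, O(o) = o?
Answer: 16/65 ≈ 0.24615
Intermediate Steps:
y(S) = -3 + 1/(-15 + S) (y(S) = -3 + 1/(S - 15) = -3 + 1/(-15 + S))
b(t) = 1/(t + (46 - 3*t)/(-15 + t))
-b(R(O(1))) = -(-15 - 1*1)/(46 + (-1*1)² - (-18)) = -(-15 - 1)/(46 + (-1)² - 18*(-1)) = -(-16)/(46 + 1 + 18) = -(-16)/65 = -1*(-16/65) = 16/65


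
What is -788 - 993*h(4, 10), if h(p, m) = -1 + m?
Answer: -9725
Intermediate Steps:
-788 - 993*h(4, 10) = -788 - 993*(-1 + 10) = -788 - 993*9 = -788 - 8937 = -9725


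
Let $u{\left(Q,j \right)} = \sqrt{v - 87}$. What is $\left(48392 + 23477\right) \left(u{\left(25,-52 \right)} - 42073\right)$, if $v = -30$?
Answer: $-3023744437 + 215607 i \sqrt{13} \approx -3.0237 \cdot 10^{9} + 7.7738 \cdot 10^{5} i$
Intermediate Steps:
$u{\left(Q,j \right)} = 3 i \sqrt{13}$ ($u{\left(Q,j \right)} = \sqrt{-30 - 87} = \sqrt{-117} = 3 i \sqrt{13}$)
$\left(48392 + 23477\right) \left(u{\left(25,-52 \right)} - 42073\right) = \left(48392 + 23477\right) \left(3 i \sqrt{13} - 42073\right) = 71869 \left(-42073 + 3 i \sqrt{13}\right) = -3023744437 + 215607 i \sqrt{13}$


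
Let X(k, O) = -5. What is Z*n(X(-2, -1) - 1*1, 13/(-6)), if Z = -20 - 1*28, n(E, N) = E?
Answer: 288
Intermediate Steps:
Z = -48 (Z = -20 - 28 = -48)
Z*n(X(-2, -1) - 1*1, 13/(-6)) = -48*(-5 - 1*1) = -48*(-5 - 1) = -48*(-6) = 288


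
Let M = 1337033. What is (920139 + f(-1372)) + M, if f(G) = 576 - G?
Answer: 2259120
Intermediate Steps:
(920139 + f(-1372)) + M = (920139 + (576 - 1*(-1372))) + 1337033 = (920139 + (576 + 1372)) + 1337033 = (920139 + 1948) + 1337033 = 922087 + 1337033 = 2259120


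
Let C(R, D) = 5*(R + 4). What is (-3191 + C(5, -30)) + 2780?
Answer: -366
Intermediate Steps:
C(R, D) = 20 + 5*R (C(R, D) = 5*(4 + R) = 20 + 5*R)
(-3191 + C(5, -30)) + 2780 = (-3191 + (20 + 5*5)) + 2780 = (-3191 + (20 + 25)) + 2780 = (-3191 + 45) + 2780 = -3146 + 2780 = -366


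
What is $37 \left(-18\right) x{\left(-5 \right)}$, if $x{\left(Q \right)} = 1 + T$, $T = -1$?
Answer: $0$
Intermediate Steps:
$x{\left(Q \right)} = 0$ ($x{\left(Q \right)} = 1 - 1 = 0$)
$37 \left(-18\right) x{\left(-5 \right)} = 37 \left(-18\right) 0 = \left(-666\right) 0 = 0$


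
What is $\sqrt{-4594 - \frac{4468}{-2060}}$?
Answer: $\frac{i \sqrt{1217868395}}{515} \approx 67.763 i$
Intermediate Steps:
$\sqrt{-4594 - \frac{4468}{-2060}} = \sqrt{-4594 - - \frac{1117}{515}} = \sqrt{-4594 + \frac{1117}{515}} = \sqrt{- \frac{2364793}{515}} = \frac{i \sqrt{1217868395}}{515}$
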